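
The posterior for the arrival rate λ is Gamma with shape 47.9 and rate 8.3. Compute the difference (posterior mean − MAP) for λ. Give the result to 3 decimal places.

0.120

Mode = (α−1)/β = 46.9/8.3 = 5.651.
Mean = α/β = 47.9/8.3 = 5.771.
Difference = 5.771 − 5.651 = 0.120.
Mean > mode: the posterior has a right tail.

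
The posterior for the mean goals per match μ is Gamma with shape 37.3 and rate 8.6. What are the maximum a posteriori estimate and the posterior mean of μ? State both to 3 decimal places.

Mode = (α−1)/β = 36.3/8.6 = 4.221.
Mean = α/β = 37.3/8.6 = 4.337.

maximum a posteriori estimate = 4.221, posterior mean = 4.337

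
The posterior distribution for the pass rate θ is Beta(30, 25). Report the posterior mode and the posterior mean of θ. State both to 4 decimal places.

Mode = (30−1)/(30+25−2) = 29/53 = 0.5472.
Mean = 30/(30+25) = 30/55 = 0.5455.

MAP = 0.5472, posterior mean = 0.5455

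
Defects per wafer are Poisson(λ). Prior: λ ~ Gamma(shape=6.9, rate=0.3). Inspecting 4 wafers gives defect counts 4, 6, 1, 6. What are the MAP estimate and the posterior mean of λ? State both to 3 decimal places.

Σ counts = 17. Posterior: Gamma(shape = 6.9+17 = 23.9, rate = 0.3+4 = 4.3).
Mode = (α−1)/β = 22.9/4.3 = 5.326.
Mean = α/β = 23.9/4.3 = 5.558.

MAP = 5.326; posterior mean = 5.558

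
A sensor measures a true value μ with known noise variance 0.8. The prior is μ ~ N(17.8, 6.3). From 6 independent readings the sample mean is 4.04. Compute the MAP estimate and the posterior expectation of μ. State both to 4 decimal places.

Posterior for μ is Normal. Precision-weighted mean: (1/6.3·17.8 + 6/0.8·4.04) / (1/6.3 + 6/0.8) = 4.3252.
A Normal posterior is symmetric, so mode = mean.

MAP = 4.3252, posterior mean = 4.3252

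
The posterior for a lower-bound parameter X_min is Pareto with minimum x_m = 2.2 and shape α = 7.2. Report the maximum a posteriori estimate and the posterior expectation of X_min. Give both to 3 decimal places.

The Pareto density is strictly decreasing on [x_m, ∞), so the mode is x_m = 2.200.
Mean = α·x_m/(α−1) = 7.2·2.2/6.2 = 2.555.

MAP: 2.200. Posterior mean: 2.555.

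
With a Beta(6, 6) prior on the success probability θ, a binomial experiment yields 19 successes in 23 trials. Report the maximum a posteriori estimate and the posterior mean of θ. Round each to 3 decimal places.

Posterior: Beta(6+19, 6+4) = Beta(25, 10).
Mode = (25−1)/(25+10−2) = 24/33 = 0.727.
Mean = 25/(25+10) = 25/35 = 0.714.
Mode > mean: the posterior has a left tail.

MAP: 0.727. Posterior mean: 0.714.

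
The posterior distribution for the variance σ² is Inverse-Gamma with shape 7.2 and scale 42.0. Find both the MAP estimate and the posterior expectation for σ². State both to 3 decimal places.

Mode = β/(α+1) = 42.0/8.2 = 5.122.
Mean = β/(α−1) = 42.0/6.2 = 6.774.
The posterior is right-skewed, so the mean exceeds the mode.

MAP = 5.122, posterior mean = 6.774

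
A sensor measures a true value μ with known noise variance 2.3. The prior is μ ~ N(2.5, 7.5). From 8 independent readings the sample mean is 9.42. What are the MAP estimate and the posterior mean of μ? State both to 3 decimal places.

MAP estimate = 9.165, posterior mean = 9.165

Posterior for μ is Normal. Precision-weighted mean: (1/7.5·2.5 + 8/2.3·9.42) / (1/7.5 + 8/2.3) = 9.165.
A Normal posterior is symmetric, so mode = mean.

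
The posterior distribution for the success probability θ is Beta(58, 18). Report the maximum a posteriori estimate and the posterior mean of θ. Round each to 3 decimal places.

θ_MAP = 0.770, E[θ|data] = 0.763

Mode = (58−1)/(58+18−2) = 57/74 = 0.770.
Mean = 58/(58+18) = 58/76 = 0.763.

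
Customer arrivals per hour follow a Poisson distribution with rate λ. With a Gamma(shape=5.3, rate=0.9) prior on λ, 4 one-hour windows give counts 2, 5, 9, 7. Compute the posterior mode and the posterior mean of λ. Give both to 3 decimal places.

Σ counts = 23. Posterior: Gamma(shape = 5.3+23 = 28.3, rate = 0.9+4 = 4.9).
Mode = (α−1)/β = 27.3/4.9 = 5.571.
Mean = α/β = 28.3/4.9 = 5.776.

MAP = 5.571; posterior mean = 5.776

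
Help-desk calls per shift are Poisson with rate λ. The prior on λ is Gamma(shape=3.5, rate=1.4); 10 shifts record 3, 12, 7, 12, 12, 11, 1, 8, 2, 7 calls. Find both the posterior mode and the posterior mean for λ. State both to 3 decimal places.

Σ counts = 75. Posterior: Gamma(shape = 3.5+75 = 78.5, rate = 1.4+10 = 11.4).
Mode = (α−1)/β = 77.5/11.4 = 6.798.
Mean = α/β = 78.5/11.4 = 6.886.
Mean > mode: the posterior has a right tail.

MAP = 6.798; posterior mean = 6.886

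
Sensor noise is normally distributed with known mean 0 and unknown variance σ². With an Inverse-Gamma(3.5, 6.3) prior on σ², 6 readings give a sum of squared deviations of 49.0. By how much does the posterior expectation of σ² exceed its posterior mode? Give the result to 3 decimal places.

1.493

Posterior: Inverse-Gamma(shape = 3.5+6/2 = 6.5, scale = 6.3+49.0/2 = 30.8).
Mode = β/(α+1) = 30.8/7.5 = 4.107.
Mean = β/(α−1) = 30.8/5.5 = 5.600.
Difference = 5.600 − 4.107 = 1.493.
Right-skewed posterior ⇒ mode < mean.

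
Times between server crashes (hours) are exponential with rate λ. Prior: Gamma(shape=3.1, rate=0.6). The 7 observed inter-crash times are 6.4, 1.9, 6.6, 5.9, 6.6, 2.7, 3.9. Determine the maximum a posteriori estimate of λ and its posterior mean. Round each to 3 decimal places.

maximum a posteriori estimate = 0.263, posterior mean = 0.292

Σ times = 34.0. Posterior: Gamma(shape = 3.1+7 = 10.1, rate = 0.6+34.0 = 34.6).
Mode = (α−1)/β = 9.1/34.6 = 0.263.
Mean = α/β = 10.1/34.6 = 0.292.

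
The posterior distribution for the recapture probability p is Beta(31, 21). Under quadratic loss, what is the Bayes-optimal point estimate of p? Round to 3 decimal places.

0.596

Mode = (31−1)/(31+21−2) = 30/50 = 0.600.
Mean = 31/(31+21) = 31/52 = 0.596.
Quadratic loss ⇒ the optimal estimator is the posterior mean.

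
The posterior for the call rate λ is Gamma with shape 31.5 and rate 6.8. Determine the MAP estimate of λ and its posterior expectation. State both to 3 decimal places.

Mode = (α−1)/β = 30.5/6.8 = 4.485.
Mean = α/β = 31.5/6.8 = 4.632.
The mean is pulled above the mode by the posterior's right skew.

MAP: 4.485. Posterior mean: 4.632.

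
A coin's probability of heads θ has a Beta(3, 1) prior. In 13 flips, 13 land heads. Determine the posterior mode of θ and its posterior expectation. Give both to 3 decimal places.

posterior mode = 1.000, posterior expectation = 0.941

Posterior: Beta(3+13, 1+0) = Beta(16, 1).
Since β = 1 ≤ 1 and α > 1, the Beta density is monotone increasing on [0,1]; the mode is at 1.
Mean = 16/(16+1) = 0.941.
Left-skewed posterior ⇒ mean < mode.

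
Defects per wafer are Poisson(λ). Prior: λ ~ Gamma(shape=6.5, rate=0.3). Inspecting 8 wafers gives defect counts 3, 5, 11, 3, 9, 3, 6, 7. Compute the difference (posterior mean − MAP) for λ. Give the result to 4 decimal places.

0.1205

Σ counts = 47. Posterior: Gamma(shape = 6.5+47 = 53.5, rate = 0.3+8 = 8.3).
Mode = (α−1)/β = 52.5/8.3 = 6.3253.
Mean = α/β = 53.5/8.3 = 6.4458.
Difference = 6.4458 − 6.3253 = 0.1205.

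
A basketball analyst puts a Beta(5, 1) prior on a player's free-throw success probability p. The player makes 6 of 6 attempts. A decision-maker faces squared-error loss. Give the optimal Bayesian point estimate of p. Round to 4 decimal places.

Posterior: Beta(5+6, 1+0) = Beta(11, 1).
Since β = 1 ≤ 1 and α > 1, the Beta density is monotone increasing on [0,1]; the mode is at 1.
Mean = 11/(11+1) = 0.9167.
Squared-error loss ⇒ the optimal estimator is the posterior mean.

0.9167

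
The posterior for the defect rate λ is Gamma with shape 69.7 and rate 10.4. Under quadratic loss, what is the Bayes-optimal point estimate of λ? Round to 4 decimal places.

Mode = (α−1)/β = 68.7/10.4 = 6.6058.
Mean = α/β = 69.7/10.4 = 6.7019.
Quadratic loss ⇒ the optimal estimator is the posterior mean.

6.7019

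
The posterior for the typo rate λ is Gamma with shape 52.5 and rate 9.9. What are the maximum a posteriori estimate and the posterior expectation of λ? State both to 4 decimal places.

MAP = 5.2020, posterior mean = 5.3030

Mode = (α−1)/β = 51.5/9.9 = 5.2020.
Mean = α/β = 52.5/9.9 = 5.3030.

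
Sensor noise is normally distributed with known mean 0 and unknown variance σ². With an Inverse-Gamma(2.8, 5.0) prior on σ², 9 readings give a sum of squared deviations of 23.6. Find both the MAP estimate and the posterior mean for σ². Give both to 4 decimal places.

Posterior: Inverse-Gamma(shape = 2.8+9/2 = 7.3, scale = 5.0+23.6/2 = 16.8).
Mode = β/(α+1) = 16.8/8.3 = 2.0241.
Mean = β/(α−1) = 16.8/6.3 = 2.6667.

MAP estimate = 2.0241, posterior mean = 2.6667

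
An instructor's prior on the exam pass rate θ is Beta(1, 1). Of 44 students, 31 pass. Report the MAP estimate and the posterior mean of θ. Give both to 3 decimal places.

Posterior: Beta(1+31, 1+13) = Beta(32, 14).
Mode = (32−1)/(32+14−2) = 31/44 = 0.705.
Mean = 32/(32+14) = 32/46 = 0.696.

θ_MAP = 0.705, E[θ|data] = 0.696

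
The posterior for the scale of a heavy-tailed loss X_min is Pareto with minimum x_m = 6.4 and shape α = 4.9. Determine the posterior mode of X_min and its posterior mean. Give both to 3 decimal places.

MAP = 6.400, posterior mean = 8.041

The Pareto density is strictly decreasing on [x_m, ∞), so the mode is x_m = 6.400.
Mean = α·x_m/(α−1) = 4.9·6.4/3.9 = 8.041.
The posterior is right-skewed, so the mean exceeds the mode.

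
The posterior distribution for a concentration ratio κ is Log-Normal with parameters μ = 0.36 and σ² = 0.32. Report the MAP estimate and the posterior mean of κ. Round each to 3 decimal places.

Mode = exp(μ − σ²) = exp(0.04) = 1.041.
Mean = exp(μ + σ²/2) = exp(0.520) = 1.682.

MAP = 1.041; posterior mean = 1.682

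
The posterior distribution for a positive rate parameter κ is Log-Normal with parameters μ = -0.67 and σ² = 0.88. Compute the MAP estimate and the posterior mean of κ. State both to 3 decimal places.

MAP: 0.212. Posterior mean: 0.795.

Mode = exp(μ − σ²) = exp(-1.55) = 0.212.
Mean = exp(μ + σ²/2) = exp(-0.230) = 0.795.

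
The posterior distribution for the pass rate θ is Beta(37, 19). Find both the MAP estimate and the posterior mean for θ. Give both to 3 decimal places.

Mode = (37−1)/(37+19−2) = 36/54 = 0.667.
Mean = 37/(37+19) = 37/56 = 0.661.
Mode > mean: the posterior has a left tail.

MAP estimate = 0.667, posterior mean = 0.661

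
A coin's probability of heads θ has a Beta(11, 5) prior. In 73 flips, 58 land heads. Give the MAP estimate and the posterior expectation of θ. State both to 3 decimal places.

Posterior: Beta(11+58, 5+15) = Beta(69, 20).
Mode = (69−1)/(69+20−2) = 68/87 = 0.782.
Mean = 69/(69+20) = 69/89 = 0.775.

MAP: 0.782. Posterior mean: 0.775.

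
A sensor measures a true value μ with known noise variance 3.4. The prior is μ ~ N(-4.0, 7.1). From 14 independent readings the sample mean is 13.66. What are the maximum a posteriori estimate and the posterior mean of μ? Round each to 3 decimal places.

MAP: 13.076. Posterior mean: 13.076.

Posterior for μ is Normal. Precision-weighted mean: (1/7.1·-4.0 + 14/3.4·13.66) / (1/7.1 + 14/3.4) = 13.076.
A Normal posterior is symmetric, so mode = mean.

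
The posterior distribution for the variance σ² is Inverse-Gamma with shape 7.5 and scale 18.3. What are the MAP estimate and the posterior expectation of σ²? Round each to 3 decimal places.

Mode = β/(α+1) = 18.3/8.5 = 2.153.
Mean = β/(α−1) = 18.3/6.5 = 2.815.

MAP = 2.153; posterior mean = 2.815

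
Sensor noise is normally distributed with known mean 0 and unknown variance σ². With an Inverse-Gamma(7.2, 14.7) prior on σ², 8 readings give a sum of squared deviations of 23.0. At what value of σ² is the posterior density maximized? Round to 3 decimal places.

2.148

Posterior: Inverse-Gamma(shape = 7.2+8/2 = 11.2, scale = 14.7+23.0/2 = 26.2).
Mode = β/(α+1) = 26.2/12.2 = 2.148.
Mean = β/(α−1) = 26.2/10.2 = 2.569.
This is the posterior mode — the MAP estimate.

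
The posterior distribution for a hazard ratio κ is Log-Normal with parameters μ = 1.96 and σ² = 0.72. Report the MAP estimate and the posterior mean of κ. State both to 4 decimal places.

Mode = exp(μ − σ²) = exp(1.24) = 3.4556.
Mean = exp(μ + σ²/2) = exp(2.320) = 10.1757.

MAP: 3.4556. Posterior mean: 10.1757.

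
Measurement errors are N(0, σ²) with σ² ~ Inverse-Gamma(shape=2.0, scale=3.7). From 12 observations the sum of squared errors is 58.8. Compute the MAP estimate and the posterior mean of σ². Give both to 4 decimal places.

MAP = 3.6778; posterior mean = 4.7286

Posterior: Inverse-Gamma(shape = 2.0+12/2 = 8.0, scale = 3.7+58.8/2 = 33.1).
Mode = β/(α+1) = 33.1/9.0 = 3.6778.
Mean = β/(α−1) = 33.1/7.0 = 4.7286.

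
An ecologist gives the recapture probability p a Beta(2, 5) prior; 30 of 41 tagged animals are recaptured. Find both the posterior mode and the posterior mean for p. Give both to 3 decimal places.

MAP = 0.674, posterior mean = 0.667

Posterior: Beta(2+30, 5+11) = Beta(32, 16).
Mode = (32−1)/(32+16−2) = 31/46 = 0.674.
Mean = 32/(32+16) = 32/48 = 0.667.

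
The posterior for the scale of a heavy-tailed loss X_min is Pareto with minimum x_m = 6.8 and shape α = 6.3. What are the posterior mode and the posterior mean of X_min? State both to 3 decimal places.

The Pareto density is strictly decreasing on [x_m, ∞), so the mode is x_m = 6.800.
Mean = α·x_m/(α−1) = 6.3·6.8/5.3 = 8.083.
The posterior is right-skewed, so the mean exceeds the mode.

MAP = 6.800; posterior mean = 8.083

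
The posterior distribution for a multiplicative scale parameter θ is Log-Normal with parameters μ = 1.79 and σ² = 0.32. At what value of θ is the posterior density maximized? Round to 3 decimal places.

Mode = exp(μ − σ²) = exp(1.47) = 4.349.
Mean = exp(μ + σ²/2) = exp(1.950) = 7.029.
This is the posterior mode — the MAP estimate.

4.349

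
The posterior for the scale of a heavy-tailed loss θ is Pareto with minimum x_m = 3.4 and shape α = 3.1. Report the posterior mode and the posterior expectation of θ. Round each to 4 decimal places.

The Pareto density is strictly decreasing on [x_m, ∞), so the mode is x_m = 3.4000.
Mean = α·x_m/(α−1) = 3.1·3.4/2.1 = 5.0190.
Right-skewed posterior ⇒ mode < mean.

MAP: 3.4000. Posterior mean: 5.0190.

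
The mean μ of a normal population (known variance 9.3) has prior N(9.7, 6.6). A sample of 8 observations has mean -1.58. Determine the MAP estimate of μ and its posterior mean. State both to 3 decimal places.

Posterior for μ is Normal. Precision-weighted mean: (1/6.6·9.7 + 8/9.3·-1.58) / (1/6.6 + 8/9.3) = 0.109.
A Normal posterior is symmetric, so mode = mean.

MAP = 0.109, posterior mean = 0.109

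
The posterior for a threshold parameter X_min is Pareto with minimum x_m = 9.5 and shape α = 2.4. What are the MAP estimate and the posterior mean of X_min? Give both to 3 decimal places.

The Pareto density is strictly decreasing on [x_m, ∞), so the mode is x_m = 9.500.
Mean = α·x_m/(α−1) = 2.4·9.5/1.4 = 16.286.
Right-skewed posterior ⇒ mode < mean.

MAP = 9.500; posterior mean = 16.286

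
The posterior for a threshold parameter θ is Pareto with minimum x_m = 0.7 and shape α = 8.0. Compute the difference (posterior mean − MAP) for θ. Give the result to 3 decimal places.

The Pareto density is strictly decreasing on [x_m, ∞), so the mode is x_m = 0.700.
Mean = α·x_m/(α−1) = 8.0·0.7/7.0 = 0.800.
Difference = 0.800 − 0.700 = 0.100.

0.100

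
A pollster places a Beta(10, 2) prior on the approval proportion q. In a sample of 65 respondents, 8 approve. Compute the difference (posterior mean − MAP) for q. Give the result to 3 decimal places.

0.007

Posterior: Beta(10+8, 2+57) = Beta(18, 59).
Mode = (18−1)/(18+59−2) = 17/75 = 0.227.
Mean = 18/(18+59) = 18/77 = 0.234.
Difference = 0.234 − 0.227 = 0.007.
Right-skewed posterior ⇒ mode < mean.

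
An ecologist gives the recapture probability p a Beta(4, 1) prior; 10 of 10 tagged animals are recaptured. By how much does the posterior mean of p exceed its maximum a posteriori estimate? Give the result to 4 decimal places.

Posterior: Beta(4+10, 1+0) = Beta(14, 1).
Since β = 1 ≤ 1 and α > 1, the Beta density is monotone increasing on [0,1]; the mode is at 1.
Mean = 14/(14+1) = 0.9333.
Difference = 0.9333 − 1.0000 = -0.0667.
Left-skewed posterior ⇒ mean < mode.

-0.0667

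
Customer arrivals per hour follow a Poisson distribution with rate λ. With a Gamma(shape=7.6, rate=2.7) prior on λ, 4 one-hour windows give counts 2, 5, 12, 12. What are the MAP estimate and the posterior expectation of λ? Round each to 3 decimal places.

λ_MAP = 5.612, E[λ|data] = 5.761

Σ counts = 31. Posterior: Gamma(shape = 7.6+31 = 38.6, rate = 2.7+4 = 6.7).
Mode = (α−1)/β = 37.6/6.7 = 5.612.
Mean = α/β = 38.6/6.7 = 5.761.
The mean is pulled above the mode by the posterior's right skew.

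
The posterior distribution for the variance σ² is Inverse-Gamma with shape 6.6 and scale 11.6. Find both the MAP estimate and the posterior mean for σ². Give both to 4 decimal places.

Mode = β/(α+1) = 11.6/7.6 = 1.5263.
Mean = β/(α−1) = 11.6/5.6 = 2.0714.

MAP: 1.5263. Posterior mean: 2.0714.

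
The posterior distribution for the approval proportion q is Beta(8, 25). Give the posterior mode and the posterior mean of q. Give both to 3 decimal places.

Mode = (8−1)/(8+25−2) = 7/31 = 0.226.
Mean = 8/(8+25) = 8/33 = 0.242.

MAP = 0.226; posterior mean = 0.242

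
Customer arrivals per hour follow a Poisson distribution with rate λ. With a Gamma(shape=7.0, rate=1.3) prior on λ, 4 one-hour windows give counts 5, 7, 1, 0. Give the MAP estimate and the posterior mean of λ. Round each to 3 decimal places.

Σ counts = 13. Posterior: Gamma(shape = 7.0+13 = 20.0, rate = 1.3+4 = 5.3).
Mode = (α−1)/β = 19.0/5.3 = 3.585.
Mean = α/β = 20.0/5.3 = 3.774.
The mean is pulled above the mode by the posterior's right skew.

MAP = 3.585; posterior mean = 3.774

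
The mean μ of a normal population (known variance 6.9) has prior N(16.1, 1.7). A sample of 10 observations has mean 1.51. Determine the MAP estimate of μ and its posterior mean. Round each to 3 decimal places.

Posterior for μ is Normal. Precision-weighted mean: (1/1.7·16.1 + 10/6.9·1.51) / (1/1.7 + 10/6.9) = 5.722.
A Normal posterior is symmetric, so mode = mean.

MAP = 5.722; posterior mean = 5.722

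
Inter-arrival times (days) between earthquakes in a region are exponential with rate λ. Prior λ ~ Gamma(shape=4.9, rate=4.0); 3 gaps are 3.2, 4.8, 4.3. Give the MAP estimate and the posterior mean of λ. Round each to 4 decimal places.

MAP estimate = 0.4233, posterior mean = 0.4847

Σ times = 12.3. Posterior: Gamma(shape = 4.9+3 = 7.9, rate = 4.0+12.3 = 16.3).
Mode = (α−1)/β = 6.9/16.3 = 0.4233.
Mean = α/β = 7.9/16.3 = 0.4847.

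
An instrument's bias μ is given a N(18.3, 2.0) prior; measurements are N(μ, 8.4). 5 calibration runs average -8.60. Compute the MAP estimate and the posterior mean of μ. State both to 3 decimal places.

Posterior for μ is Normal. Precision-weighted mean: (1/2.0·18.3 + 5/8.4·-8.60) / (1/2.0 + 5/8.4) = 3.680.
A Normal posterior is symmetric, so mode = mean.

MAP = 3.680; posterior mean = 3.680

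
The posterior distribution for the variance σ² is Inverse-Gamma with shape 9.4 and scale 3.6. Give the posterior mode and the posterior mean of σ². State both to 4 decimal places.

MAP = 0.3462; posterior mean = 0.4286

Mode = β/(α+1) = 3.6/10.4 = 0.3462.
Mean = β/(α−1) = 3.6/8.4 = 0.4286.
Mean > mode: the posterior has a right tail.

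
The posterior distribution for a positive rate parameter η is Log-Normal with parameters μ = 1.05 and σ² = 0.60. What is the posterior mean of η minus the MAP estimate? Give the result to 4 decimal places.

2.2891

Mode = exp(μ − σ²) = exp(0.45) = 1.5683.
Mean = exp(μ + σ²/2) = exp(1.350) = 3.8574.
Difference = 3.8574 − 1.5683 = 2.2891.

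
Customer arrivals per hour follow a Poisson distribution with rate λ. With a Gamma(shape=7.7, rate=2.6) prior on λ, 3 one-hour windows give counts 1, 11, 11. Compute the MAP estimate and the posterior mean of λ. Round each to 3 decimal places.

Σ counts = 23. Posterior: Gamma(shape = 7.7+23 = 30.7, rate = 2.6+3 = 5.6).
Mode = (α−1)/β = 29.7/5.6 = 5.304.
Mean = α/β = 30.7/5.6 = 5.482.
Mean > mode: the posterior has a right tail.

MAP = 5.304; posterior mean = 5.482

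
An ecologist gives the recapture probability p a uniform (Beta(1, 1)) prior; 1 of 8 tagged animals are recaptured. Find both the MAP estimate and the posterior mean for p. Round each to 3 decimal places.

Posterior: Beta(1+1, 1+7) = Beta(2, 8).
Mode = (2−1)/(2+8−2) = 1/8 = 0.125.
Mean = 2/(2+8) = 2/10 = 0.200.
Right-skewed posterior ⇒ mode < mean.

MAP = 0.125; posterior mean = 0.200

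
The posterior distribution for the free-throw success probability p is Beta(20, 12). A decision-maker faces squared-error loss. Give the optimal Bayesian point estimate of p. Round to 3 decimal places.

Mode = (20−1)/(20+12−2) = 19/30 = 0.633.
Mean = 20/(20+12) = 20/32 = 0.625.
Squared-error loss ⇒ the optimal estimator is the posterior mean.

0.625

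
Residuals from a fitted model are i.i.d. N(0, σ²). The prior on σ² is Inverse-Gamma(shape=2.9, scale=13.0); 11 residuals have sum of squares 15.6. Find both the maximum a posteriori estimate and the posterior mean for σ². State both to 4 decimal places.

Posterior: Inverse-Gamma(shape = 2.9+11/2 = 8.4, scale = 13.0+15.6/2 = 20.8).
Mode = β/(α+1) = 20.8/9.4 = 2.2128.
Mean = β/(α−1) = 20.8/7.4 = 2.8108.
Mean > mode: the posterior has a right tail.

maximum a posteriori estimate = 2.2128, posterior mean = 2.8108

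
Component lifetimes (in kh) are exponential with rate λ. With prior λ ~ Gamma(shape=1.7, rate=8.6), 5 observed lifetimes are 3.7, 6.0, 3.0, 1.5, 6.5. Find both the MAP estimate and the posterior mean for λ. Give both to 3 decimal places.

MAP estimate = 0.195, posterior mean = 0.229

Σ times = 20.7. Posterior: Gamma(shape = 1.7+5 = 6.7, rate = 8.6+20.7 = 29.3).
Mode = (α−1)/β = 5.7/29.3 = 0.195.
Mean = α/β = 6.7/29.3 = 0.229.
Right-skewed posterior ⇒ mode < mean.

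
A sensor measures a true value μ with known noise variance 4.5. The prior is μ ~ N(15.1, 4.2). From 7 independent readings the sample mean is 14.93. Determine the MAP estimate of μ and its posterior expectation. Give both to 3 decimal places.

Posterior for μ is Normal. Precision-weighted mean: (1/4.2·15.1 + 7/4.5·14.93) / (1/4.2 + 7/4.5) = 14.953.
A Normal posterior is symmetric, so mode = mean.

μ_MAP = 14.953, E[μ|data] = 14.953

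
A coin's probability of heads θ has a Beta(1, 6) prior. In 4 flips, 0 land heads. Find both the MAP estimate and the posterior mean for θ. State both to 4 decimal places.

MAP: 0.0000. Posterior mean: 0.0909.

Posterior: Beta(1+0, 6+4) = Beta(1, 10).
Since α = 1 ≤ 1 and β > 1, the Beta density is monotone decreasing on [0,1]; the mode is at 0.
Mean = 1/(1+10) = 0.0909.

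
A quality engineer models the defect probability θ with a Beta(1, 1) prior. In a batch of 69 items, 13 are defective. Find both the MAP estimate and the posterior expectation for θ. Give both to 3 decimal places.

θ_MAP = 0.188, E[θ|data] = 0.197

Posterior: Beta(1+13, 1+56) = Beta(14, 57).
Mode = (14−1)/(14+57−2) = 13/69 = 0.188.
Mean = 14/(14+57) = 14/71 = 0.197.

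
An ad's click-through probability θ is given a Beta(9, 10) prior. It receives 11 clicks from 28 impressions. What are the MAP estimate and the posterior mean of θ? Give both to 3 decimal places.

Posterior: Beta(9+11, 10+17) = Beta(20, 27).
Mode = (20−1)/(20+27−2) = 19/45 = 0.422.
Mean = 20/(20+27) = 20/47 = 0.426.
Right-skewed posterior ⇒ mode < mean.

θ_MAP = 0.422, E[θ|data] = 0.426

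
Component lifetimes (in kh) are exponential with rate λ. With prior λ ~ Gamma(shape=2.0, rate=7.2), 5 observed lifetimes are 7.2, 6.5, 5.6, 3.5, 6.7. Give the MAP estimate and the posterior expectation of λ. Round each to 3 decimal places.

MAP = 0.163, posterior mean = 0.191

Σ times = 29.5. Posterior: Gamma(shape = 2.0+5 = 7.0, rate = 7.2+29.5 = 36.7).
Mode = (α−1)/β = 6.0/36.7 = 0.163.
Mean = α/β = 7.0/36.7 = 0.191.
Right-skewed posterior ⇒ mode < mean.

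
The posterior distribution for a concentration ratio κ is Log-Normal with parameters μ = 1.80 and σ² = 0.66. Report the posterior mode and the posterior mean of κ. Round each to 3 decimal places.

Mode = exp(μ − σ²) = exp(1.14) = 3.127.
Mean = exp(μ + σ²/2) = exp(2.130) = 8.415.

κ_MAP = 3.127, E[κ|data] = 8.415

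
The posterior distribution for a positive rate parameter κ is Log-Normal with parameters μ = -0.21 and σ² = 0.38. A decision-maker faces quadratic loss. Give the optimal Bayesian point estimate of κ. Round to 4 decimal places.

0.9802

Mode = exp(μ − σ²) = exp(-0.59) = 0.5543.
Mean = exp(μ + σ²/2) = exp(-0.020) = 0.9802.
Quadratic loss ⇒ the optimal estimator is the posterior mean.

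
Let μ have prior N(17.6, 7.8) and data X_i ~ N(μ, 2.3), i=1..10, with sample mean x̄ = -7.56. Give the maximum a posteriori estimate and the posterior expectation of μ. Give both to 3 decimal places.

Posterior for μ is Normal. Precision-weighted mean: (1/7.8·17.6 + 10/2.3·-7.56) / (1/7.8 + 10/2.3) = -6.839.
A Normal posterior is symmetric, so mode = mean.

μ_MAP = -6.839, E[μ|data] = -6.839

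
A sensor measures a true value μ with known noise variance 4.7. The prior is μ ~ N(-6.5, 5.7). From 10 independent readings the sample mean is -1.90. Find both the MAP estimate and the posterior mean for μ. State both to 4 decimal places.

MAP estimate = -2.2504, posterior mean = -2.2504

Posterior for μ is Normal. Precision-weighted mean: (1/5.7·-6.5 + 10/4.7·-1.90) / (1/5.7 + 10/4.7) = -2.2504.
A Normal posterior is symmetric, so mode = mean.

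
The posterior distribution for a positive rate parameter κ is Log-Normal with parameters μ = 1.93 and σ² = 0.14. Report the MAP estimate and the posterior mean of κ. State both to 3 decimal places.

Mode = exp(μ − σ²) = exp(1.79) = 5.989.
Mean = exp(μ + σ²/2) = exp(2.000) = 7.389.
The posterior is right-skewed, so the mean exceeds the mode.

κ_MAP = 5.989, E[κ|data] = 7.389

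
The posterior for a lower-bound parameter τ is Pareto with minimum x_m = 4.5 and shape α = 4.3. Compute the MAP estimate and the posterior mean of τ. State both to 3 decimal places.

MAP = 4.500; posterior mean = 5.864

The Pareto density is strictly decreasing on [x_m, ∞), so the mode is x_m = 4.500.
Mean = α·x_m/(α−1) = 4.3·4.5/3.3 = 5.864.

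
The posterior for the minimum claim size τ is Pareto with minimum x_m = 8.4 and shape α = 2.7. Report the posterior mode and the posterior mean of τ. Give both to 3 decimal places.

posterior mode = 8.400, posterior mean = 13.341

The Pareto density is strictly decreasing on [x_m, ∞), so the mode is x_m = 8.400.
Mean = α·x_m/(α−1) = 2.7·8.4/1.7 = 13.341.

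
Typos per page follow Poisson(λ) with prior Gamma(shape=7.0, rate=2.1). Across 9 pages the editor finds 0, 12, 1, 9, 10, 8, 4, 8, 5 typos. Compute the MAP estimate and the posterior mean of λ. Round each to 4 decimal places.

MAP estimate = 5.6757, posterior mean = 5.7658

Σ counts = 57. Posterior: Gamma(shape = 7.0+57 = 64.0, rate = 2.1+9 = 11.1).
Mode = (α−1)/β = 63.0/11.1 = 5.6757.
Mean = α/β = 64.0/11.1 = 5.7658.
Right-skewed posterior ⇒ mode < mean.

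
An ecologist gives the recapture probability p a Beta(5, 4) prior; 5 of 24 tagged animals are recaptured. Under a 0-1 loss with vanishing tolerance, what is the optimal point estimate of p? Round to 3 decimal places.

Posterior: Beta(5+5, 4+19) = Beta(10, 23).
Mode = (10−1)/(10+23−2) = 9/31 = 0.290.
Mean = 10/(10+23) = 10/33 = 0.303.
This is the posterior mode — the MAP estimate.

0.290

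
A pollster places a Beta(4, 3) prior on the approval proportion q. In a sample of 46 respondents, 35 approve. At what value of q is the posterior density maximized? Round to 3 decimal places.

0.745

Posterior: Beta(4+35, 3+11) = Beta(39, 14).
Mode = (39−1)/(39+14−2) = 38/51 = 0.745.
Mean = 39/(39+14) = 39/53 = 0.736.
This is the posterior mode — the MAP estimate.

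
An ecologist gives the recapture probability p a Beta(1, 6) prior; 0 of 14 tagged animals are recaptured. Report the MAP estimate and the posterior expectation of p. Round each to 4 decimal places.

Posterior: Beta(1+0, 6+14) = Beta(1, 20).
Since α = 1 ≤ 1 and β > 1, the Beta density is monotone decreasing on [0,1]; the mode is at 0.
Mean = 1/(1+20) = 0.0476.

MAP = 0.0000, posterior mean = 0.0476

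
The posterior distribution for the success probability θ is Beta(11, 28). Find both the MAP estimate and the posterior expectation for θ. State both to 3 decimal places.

MAP: 0.270. Posterior mean: 0.282.

Mode = (11−1)/(11+28−2) = 10/37 = 0.270.
Mean = 11/(11+28) = 11/39 = 0.282.
The mean is pulled above the mode by the posterior's right skew.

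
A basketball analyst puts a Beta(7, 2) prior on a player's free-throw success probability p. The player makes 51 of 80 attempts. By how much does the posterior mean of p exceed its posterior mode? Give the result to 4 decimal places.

Posterior: Beta(7+51, 2+29) = Beta(58, 31).
Mode = (58−1)/(58+31−2) = 57/87 = 0.6552.
Mean = 58/(58+31) = 58/89 = 0.6517.
Difference = 0.6517 − 0.6552 = -0.0035.

-0.0035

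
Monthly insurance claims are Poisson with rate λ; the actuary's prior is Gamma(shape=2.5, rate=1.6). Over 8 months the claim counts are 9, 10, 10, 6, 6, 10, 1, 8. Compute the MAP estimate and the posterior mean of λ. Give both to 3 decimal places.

MAP estimate = 6.406, posterior mean = 6.510

Σ counts = 60. Posterior: Gamma(shape = 2.5+60 = 62.5, rate = 1.6+8 = 9.6).
Mode = (α−1)/β = 61.5/9.6 = 6.406.
Mean = α/β = 62.5/9.6 = 6.510.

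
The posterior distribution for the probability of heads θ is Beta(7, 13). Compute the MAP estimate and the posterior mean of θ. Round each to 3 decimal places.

Mode = (7−1)/(7+13−2) = 6/18 = 0.333.
Mean = 7/(7+13) = 7/20 = 0.350.
The posterior is right-skewed, so the mean exceeds the mode.

θ_MAP = 0.333, E[θ|data] = 0.350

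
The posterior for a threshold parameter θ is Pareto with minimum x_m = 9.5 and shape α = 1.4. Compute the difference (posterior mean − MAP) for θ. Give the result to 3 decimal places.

The Pareto density is strictly decreasing on [x_m, ∞), so the mode is x_m = 9.500.
Mean = α·x_m/(α−1) = 1.4·9.5/0.4 = 33.250.
Difference = 33.250 − 9.500 = 23.750.
Right-skewed posterior ⇒ mode < mean.

23.750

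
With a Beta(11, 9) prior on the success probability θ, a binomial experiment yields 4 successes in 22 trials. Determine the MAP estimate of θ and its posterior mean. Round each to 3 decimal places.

Posterior: Beta(11+4, 9+18) = Beta(15, 27).
Mode = (15−1)/(15+27−2) = 14/40 = 0.350.
Mean = 15/(15+27) = 15/42 = 0.357.

MAP estimate = 0.350, posterior mean = 0.357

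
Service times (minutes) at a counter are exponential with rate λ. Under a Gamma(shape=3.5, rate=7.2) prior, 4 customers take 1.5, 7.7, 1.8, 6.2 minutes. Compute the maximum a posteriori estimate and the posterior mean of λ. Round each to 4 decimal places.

maximum a posteriori estimate = 0.2664, posterior mean = 0.3074

Σ times = 17.2. Posterior: Gamma(shape = 3.5+4 = 7.5, rate = 7.2+17.2 = 24.4).
Mode = (α−1)/β = 6.5/24.4 = 0.2664.
Mean = α/β = 7.5/24.4 = 0.3074.
The mean is pulled above the mode by the posterior's right skew.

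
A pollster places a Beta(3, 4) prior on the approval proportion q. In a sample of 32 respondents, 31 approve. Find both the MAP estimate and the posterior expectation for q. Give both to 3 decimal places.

MAP: 0.892. Posterior mean: 0.872.

Posterior: Beta(3+31, 4+1) = Beta(34, 5).
Mode = (34−1)/(34+5−2) = 33/37 = 0.892.
Mean = 34/(34+5) = 34/39 = 0.872.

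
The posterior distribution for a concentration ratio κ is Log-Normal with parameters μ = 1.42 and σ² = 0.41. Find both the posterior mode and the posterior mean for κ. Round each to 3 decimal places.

κ_MAP = 2.746, E[κ|data] = 5.078

Mode = exp(μ − σ²) = exp(1.01) = 2.746.
Mean = exp(μ + σ²/2) = exp(1.625) = 5.078.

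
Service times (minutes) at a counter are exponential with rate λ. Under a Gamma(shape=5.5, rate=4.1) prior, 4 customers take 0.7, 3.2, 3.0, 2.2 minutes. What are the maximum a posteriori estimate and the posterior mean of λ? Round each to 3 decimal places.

maximum a posteriori estimate = 0.644, posterior mean = 0.720

Σ times = 9.1. Posterior: Gamma(shape = 5.5+4 = 9.5, rate = 4.1+9.1 = 13.2).
Mode = (α−1)/β = 8.5/13.2 = 0.644.
Mean = α/β = 9.5/13.2 = 0.720.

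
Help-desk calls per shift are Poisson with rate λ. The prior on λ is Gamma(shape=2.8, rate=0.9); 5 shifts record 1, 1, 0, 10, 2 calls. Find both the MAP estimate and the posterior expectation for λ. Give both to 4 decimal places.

Σ counts = 14. Posterior: Gamma(shape = 2.8+14 = 16.8, rate = 0.9+5 = 5.9).
Mode = (α−1)/β = 15.8/5.9 = 2.6780.
Mean = α/β = 16.8/5.9 = 2.8475.
The mean is pulled above the mode by the posterior's right skew.

MAP = 2.6780; posterior mean = 2.8475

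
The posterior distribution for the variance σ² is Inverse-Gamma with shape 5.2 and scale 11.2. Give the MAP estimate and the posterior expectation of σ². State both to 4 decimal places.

MAP: 1.8065. Posterior mean: 2.6667.

Mode = β/(α+1) = 11.2/6.2 = 1.8065.
Mean = β/(α−1) = 11.2/4.2 = 2.6667.
The mean is pulled above the mode by the posterior's right skew.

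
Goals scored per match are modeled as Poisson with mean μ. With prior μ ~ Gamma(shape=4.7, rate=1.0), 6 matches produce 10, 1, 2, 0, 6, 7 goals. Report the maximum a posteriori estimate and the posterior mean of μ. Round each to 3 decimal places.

Σ counts = 26. Posterior: Gamma(shape = 4.7+26 = 30.7, rate = 1.0+6 = 7.0).
Mode = (α−1)/β = 29.7/7.0 = 4.243.
Mean = α/β = 30.7/7.0 = 4.386.

MAP = 4.243, posterior mean = 4.386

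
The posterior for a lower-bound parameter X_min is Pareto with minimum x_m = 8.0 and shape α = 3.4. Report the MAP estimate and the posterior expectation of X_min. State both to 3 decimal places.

The Pareto density is strictly decreasing on [x_m, ∞), so the mode is x_m = 8.000.
Mean = α·x_m/(α−1) = 3.4·8.0/2.4 = 11.333.
The posterior is right-skewed, so the mean exceeds the mode.

MAP estimate = 8.000, posterior expectation = 11.333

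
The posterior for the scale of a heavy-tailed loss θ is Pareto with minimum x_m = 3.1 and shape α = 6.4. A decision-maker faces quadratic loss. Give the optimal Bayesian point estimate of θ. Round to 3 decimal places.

3.674

The Pareto density is strictly decreasing on [x_m, ∞), so the mode is x_m = 3.100.
Mean = α·x_m/(α−1) = 6.4·3.1/5.4 = 3.674.
Quadratic loss ⇒ the optimal estimator is the posterior mean.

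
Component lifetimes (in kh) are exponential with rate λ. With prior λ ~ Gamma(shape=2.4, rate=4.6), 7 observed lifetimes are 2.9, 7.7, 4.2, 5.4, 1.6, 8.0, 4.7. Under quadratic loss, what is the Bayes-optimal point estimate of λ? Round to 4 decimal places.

Σ times = 34.5. Posterior: Gamma(shape = 2.4+7 = 9.4, rate = 4.6+34.5 = 39.1).
Mode = (α−1)/β = 8.4/39.1 = 0.2148.
Mean = α/β = 9.4/39.1 = 0.2404.
Quadratic loss ⇒ the optimal estimator is the posterior mean.

0.2404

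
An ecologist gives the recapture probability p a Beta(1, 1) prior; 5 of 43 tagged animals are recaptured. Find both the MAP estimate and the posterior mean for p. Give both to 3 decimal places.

Posterior: Beta(1+5, 1+38) = Beta(6, 39).
Mode = (6−1)/(6+39−2) = 5/43 = 0.116.
With a flat prior the MAP equals the MLE, 5/43.
Mean = 6/(6+39) = 6/45 = 0.133.

MAP: 0.116. Posterior mean: 0.133.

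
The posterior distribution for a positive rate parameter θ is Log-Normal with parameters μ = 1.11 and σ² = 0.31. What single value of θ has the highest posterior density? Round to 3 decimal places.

Mode = exp(μ − σ²) = exp(0.80) = 2.226.
Mean = exp(μ + σ²/2) = exp(1.265) = 3.543.
This is the posterior mode — the MAP estimate.

2.226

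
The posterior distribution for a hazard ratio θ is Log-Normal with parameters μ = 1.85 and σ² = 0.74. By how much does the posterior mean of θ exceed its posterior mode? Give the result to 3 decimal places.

6.173

Mode = exp(μ − σ²) = exp(1.11) = 3.034.
Mean = exp(μ + σ²/2) = exp(2.220) = 9.207.
Difference = 9.207 − 3.034 = 6.173.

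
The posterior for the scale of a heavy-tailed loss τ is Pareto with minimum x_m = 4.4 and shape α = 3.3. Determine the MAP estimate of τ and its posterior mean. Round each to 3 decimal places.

The Pareto density is strictly decreasing on [x_m, ∞), so the mode is x_m = 4.400.
Mean = α·x_m/(α−1) = 3.3·4.4/2.3 = 6.313.

MAP = 4.400; posterior mean = 6.313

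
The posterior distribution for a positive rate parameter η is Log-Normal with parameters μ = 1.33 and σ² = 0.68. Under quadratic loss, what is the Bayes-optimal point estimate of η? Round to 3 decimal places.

Mode = exp(μ − σ²) = exp(0.65) = 1.916.
Mean = exp(μ + σ²/2) = exp(1.670) = 5.312.
Quadratic loss ⇒ the optimal estimator is the posterior mean.

5.312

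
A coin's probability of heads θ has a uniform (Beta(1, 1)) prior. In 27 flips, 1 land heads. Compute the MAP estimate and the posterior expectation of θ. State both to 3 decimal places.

Posterior: Beta(1+1, 1+26) = Beta(2, 27).
Mode = (2−1)/(2+27−2) = 1/27 = 0.037.
With a flat prior the MAP equals the MLE, 1/27.
Mean = 2/(2+27) = 2/29 = 0.069.

MAP = 0.037; posterior mean = 0.069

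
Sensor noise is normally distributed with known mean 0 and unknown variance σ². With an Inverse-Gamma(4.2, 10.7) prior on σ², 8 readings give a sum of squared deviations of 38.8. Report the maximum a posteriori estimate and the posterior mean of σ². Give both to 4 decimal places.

Posterior: Inverse-Gamma(shape = 4.2+8/2 = 8.2, scale = 10.7+38.8/2 = 30.1).
Mode = β/(α+1) = 30.1/9.2 = 3.2717.
Mean = β/(α−1) = 30.1/7.2 = 4.1806.

MAP: 3.2717. Posterior mean: 4.1806.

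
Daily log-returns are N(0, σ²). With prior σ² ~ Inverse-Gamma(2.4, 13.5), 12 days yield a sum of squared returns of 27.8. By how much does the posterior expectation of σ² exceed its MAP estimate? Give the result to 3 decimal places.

Posterior: Inverse-Gamma(shape = 2.4+12/2 = 8.4, scale = 13.5+27.8/2 = 27.4).
Mode = β/(α+1) = 27.4/9.4 = 2.915.
Mean = β/(α−1) = 27.4/7.4 = 3.703.
Difference = 3.703 − 2.915 = 0.788.
The mean is pulled above the mode by the posterior's right skew.

0.788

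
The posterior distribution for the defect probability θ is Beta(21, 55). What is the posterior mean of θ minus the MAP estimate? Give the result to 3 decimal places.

0.006

Mode = (21−1)/(21+55−2) = 20/74 = 0.270.
Mean = 21/(21+55) = 21/76 = 0.276.
Difference = 0.276 − 0.270 = 0.006.
Mean > mode: the posterior has a right tail.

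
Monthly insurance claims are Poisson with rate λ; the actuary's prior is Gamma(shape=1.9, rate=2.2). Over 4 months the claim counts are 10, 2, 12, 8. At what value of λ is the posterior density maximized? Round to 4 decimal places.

5.3065

Σ counts = 32. Posterior: Gamma(shape = 1.9+32 = 33.9, rate = 2.2+4 = 6.2).
Mode = (α−1)/β = 32.9/6.2 = 5.3065.
Mean = α/β = 33.9/6.2 = 5.4677.
This is the posterior mode — the MAP estimate.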